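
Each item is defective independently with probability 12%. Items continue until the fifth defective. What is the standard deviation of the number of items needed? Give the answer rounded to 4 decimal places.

17.4801

Y = total items until the fifth success; negative binomial with r=5, p=0.12.
SD(Y) = √[r(1−p)/p²] = √(305.555556) = 17.480147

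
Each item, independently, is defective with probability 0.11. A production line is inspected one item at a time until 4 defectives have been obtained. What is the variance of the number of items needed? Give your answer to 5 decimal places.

Y = total items until the fourth success; negative binomial with r=4, p=0.11.
Var(Y) = r(1−p)/p² = 4·0.89 / 0.11² = 294.2148760

294.21488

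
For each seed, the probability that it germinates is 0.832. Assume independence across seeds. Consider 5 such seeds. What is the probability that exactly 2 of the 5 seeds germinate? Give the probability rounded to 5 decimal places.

0.03282

X ~ Binomial(n=5, p=0.832).
P(X=2) = C(5,2) · p^2 · (1−p)^3
= 10 · 0.69222 · 0.0047416 = 0.0328227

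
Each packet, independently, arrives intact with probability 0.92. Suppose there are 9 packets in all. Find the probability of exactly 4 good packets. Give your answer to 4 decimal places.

X ~ Binomial(n=9, p=0.92).
P(X=4) = C(9,4) · p^4 · (1−p)^5
= 126 · 0.71639 · 3.2768e-06 = 0.000296

0.0003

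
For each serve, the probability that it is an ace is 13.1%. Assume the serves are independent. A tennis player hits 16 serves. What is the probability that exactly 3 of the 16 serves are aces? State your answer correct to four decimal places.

X ~ Binomial(n=16, p=0.131).
P(X=3) = C(16,3) · p^3 · (1−p)^13
= 560 · 0.0022481 · 0.16116 = 0.202889

0.2029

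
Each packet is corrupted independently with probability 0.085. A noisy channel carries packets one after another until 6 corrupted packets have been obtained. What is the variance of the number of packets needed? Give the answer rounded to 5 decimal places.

Y = total packets until the sixth success; negative binomial with r=6, p=0.085.
Var(Y) = r(1−p)/p² = 6·0.915 / 0.085² = 759.8615917

759.86159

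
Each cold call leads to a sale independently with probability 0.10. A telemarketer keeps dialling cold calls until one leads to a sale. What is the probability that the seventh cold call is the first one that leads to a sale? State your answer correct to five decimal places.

Geometric (trials to first success), p = 0.10.
P(Y = 7) = (1−p)^6 · p = 0.53144 · 0.10 = 0.0531441

0.05314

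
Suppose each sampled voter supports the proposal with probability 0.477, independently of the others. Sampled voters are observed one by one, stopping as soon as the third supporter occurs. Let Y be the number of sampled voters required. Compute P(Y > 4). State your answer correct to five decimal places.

Needing more than 4 sampled voters ⇔ fewer than 3 successes in the first 4. With X ~ Binomial(4, 0.477), P(Y > 4) = P(X ≤ 2).
  k=0: C(4,0)·0.477^0·0.523^4 = 0.0748181
  k=1: C(4,1)·0.477^1·0.523^3 = 0.2729502
  k=2: C(4,2)·0.477^2·0.523^2 = 0.3734147
P(X ≤ 2) = 0.7211830

0.72118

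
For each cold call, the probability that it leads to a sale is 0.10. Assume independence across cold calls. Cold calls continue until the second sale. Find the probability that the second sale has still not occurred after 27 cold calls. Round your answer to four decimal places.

Needing more than 27 cold calls ⇔ fewer than 2 successes in the first 27. With X ~ Binomial(27, 0.10), P(Y > 27) = P(X ≤ 1).
  k=0: C(27,0)·0.10^0·0.90^27 = 0.058150
  k=1: C(27,1)·0.10^1·0.90^26 = 0.174449
P(X ≤ 1) = 0.232599

0.2326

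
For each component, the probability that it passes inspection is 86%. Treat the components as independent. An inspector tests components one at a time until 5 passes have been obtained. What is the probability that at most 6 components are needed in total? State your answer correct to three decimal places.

Finishing within 6 components ⇔ at least 5 successes in the first 6. With X ~ Binomial(6, 0.86), P(Y ≤ 6) = 1 − P(X ≤ 4).
  k=0: C(6,0)·0.86^0·0.14^6 = 0.00001
  k=1: C(6,1)·0.86^1·0.14^5 = 0.00028
  k=2: C(6,2)·0.86^2·0.14^4 = 0.00426
  k=3: C(6,3)·0.86^3·0.14^3 = 0.03491
  k=4: C(6,4)·0.86^4·0.14^2 = 0.16082
1 − 0.20027 = 0.79973

0.800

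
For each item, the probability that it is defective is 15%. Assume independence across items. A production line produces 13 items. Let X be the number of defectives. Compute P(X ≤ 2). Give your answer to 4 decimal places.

X ~ Binomial(13, 0.15); P(X ≤ 2) = Σ C(13,k) p^k (1−p)^(13−k) over k:
  k=0: C(13,0)·0.15^0·0.85^13 = 0.120905
  k=1: C(13,1)·0.15^1·0.85^12 = 0.277371
  k=2: C(13,2)·0.15^2·0.85^11 = 0.293687
Total = 0.691964

0.6920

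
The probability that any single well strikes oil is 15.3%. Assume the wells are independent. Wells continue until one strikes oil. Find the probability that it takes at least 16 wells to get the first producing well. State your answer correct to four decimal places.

0.0828

Y = number of wells to the first success; geometric, p = 0.153.
P(Y > 15) = P(first 15 all fail) = (1−p)^15 = 0.082842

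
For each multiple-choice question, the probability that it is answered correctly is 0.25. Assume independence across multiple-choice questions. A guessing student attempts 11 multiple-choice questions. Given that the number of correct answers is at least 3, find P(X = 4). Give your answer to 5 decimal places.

X ~ Binomial(11, 0.25). Want P(X=4 | X≥3) = P(X=4) / P(X≥3).
P(X=4) = C(11,4)·0.25^4·0.75^7 = 0.1720691
P(X≥3) = 1 − 0.0422351 − 0.1548622 − 0.2581036 = 0.5447991
Ratio = 0.1720691 / 0.5447991 = 0.3158395

0.31584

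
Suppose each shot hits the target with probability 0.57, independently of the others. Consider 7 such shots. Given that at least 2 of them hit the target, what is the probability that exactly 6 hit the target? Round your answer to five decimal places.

X ~ Binomial(7, 0.57). Want P(X=6 | X≥2) = P(X=6) / P(X≥2).
P(X=6) = C(7,6)·0.57^6·0.43^1 = 0.1032323
P(X≥2) = 1 − 0.0027182 − 0.0252222 = 0.9720596
Ratio = 0.1032323 / 0.9720596 = 0.1061996

0.10620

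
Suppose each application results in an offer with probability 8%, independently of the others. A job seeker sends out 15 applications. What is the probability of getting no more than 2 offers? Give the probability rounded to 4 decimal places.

0.8870

X ~ Binomial(15, 0.08); P(X ≤ 2) = Σ C(15,k) p^k (1−p)^(15−k) over k:
  k=0: C(15,0)·0.08^0·0.92^15 = 0.286297
  k=1: C(15,1)·0.08^1·0.92^14 = 0.373431
  k=2: C(15,2)·0.08^2·0.92^13 = 0.227306
Total = 0.887035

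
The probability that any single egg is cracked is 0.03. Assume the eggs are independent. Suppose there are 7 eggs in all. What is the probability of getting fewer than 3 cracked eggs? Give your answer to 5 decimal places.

X ~ Binomial(7, 0.03); P(X ≤ 2) = Σ C(7,k) p^k (1−p)^(7−k) over k:
  k=0: C(7,0)·0.03^0·0.97^7 = 0.8079828
  k=1: C(7,1)·0.03^1·0.97^6 = 0.1749241
  k=2: C(7,2)·0.03^2·0.97^5 = 0.0162301
Total = 0.9991370

0.99914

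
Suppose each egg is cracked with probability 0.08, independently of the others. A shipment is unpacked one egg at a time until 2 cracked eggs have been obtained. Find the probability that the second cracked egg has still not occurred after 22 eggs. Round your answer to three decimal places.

Needing more than 22 eggs ⇔ fewer than 2 successes in the first 22. With X ~ Binomial(22, 0.08), P(Y > 22) = P(X ≤ 1).
  k=0: C(22,0)·0.08^0·0.92^22 = 0.15971
  k=1: C(22,1)·0.08^1·0.92^21 = 0.30553
P(X ≤ 1) = 0.46524

0.465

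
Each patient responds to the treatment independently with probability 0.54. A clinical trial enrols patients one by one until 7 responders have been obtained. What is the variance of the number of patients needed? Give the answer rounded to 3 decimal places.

11.043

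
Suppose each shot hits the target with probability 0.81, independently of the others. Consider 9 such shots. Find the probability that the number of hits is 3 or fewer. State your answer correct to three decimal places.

0.002

X ~ Binomial(9, 0.81); P(X ≤ 3) = Σ C(9,k) p^k (1−p)^(9−k) over k:
  k=0: C(9,0)·0.81^0·0.19^9 = 0.00000
  k=1: C(9,1)·0.81^1·0.19^8 = 0.00001
  k=2: C(9,2)·0.81^2·0.19^7 = 0.00021
  k=3: C(9,3)·0.81^3·0.19^6 = 0.00210
Total = 0.00232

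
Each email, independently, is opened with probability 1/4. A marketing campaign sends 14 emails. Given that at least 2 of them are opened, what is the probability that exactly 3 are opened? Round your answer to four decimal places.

0.2672

X ~ Binomial(14, 0.25). Want P(X=3 | X≥2) = P(X=3) / P(X≥2).
P(X=3) = C(14,3)·0.25^3·0.75^11 = 0.240212
P(X≥2) = 1 − 0.017818 − 0.083150 = 0.899032
Ratio = 0.240212 / 0.899032 = 0.267190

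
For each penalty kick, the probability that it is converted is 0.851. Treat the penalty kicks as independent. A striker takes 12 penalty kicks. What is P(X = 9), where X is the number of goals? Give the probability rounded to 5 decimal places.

X ~ Binomial(n=12, p=0.851).
P(X=9) = C(12,9) · p^9 · (1−p)^3
= 220 · 0.23408 · 0.0033079 = 0.1703521

0.17035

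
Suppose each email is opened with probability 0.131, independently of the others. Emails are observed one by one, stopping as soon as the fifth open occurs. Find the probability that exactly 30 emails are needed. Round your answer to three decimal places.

0.027

Y = trial on which the fifth success occurs; negative binomial, r=5, p=0.131.
P(Y=30) = C(29,4) · p^5 · (1−p)^25
= 23751 · 3.8579e-05 · 0.029888 = 0.02739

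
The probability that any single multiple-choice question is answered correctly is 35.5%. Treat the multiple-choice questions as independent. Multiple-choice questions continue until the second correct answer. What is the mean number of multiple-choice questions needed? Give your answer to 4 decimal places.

Y = total multiple-choice questions until the second success; negative binomial with r=2, p=0.355.
E[Y] = r / p = 2 / 0.355 = 5.633803

5.6338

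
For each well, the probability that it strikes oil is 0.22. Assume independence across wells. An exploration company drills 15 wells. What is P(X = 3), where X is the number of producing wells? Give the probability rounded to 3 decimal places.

X ~ Binomial(n=15, p=0.22).
P(X=3) = C(15,3) · p^3 · (1−p)^12
= 455 · 0.010648 · 0.050715 = 0.24571

0.246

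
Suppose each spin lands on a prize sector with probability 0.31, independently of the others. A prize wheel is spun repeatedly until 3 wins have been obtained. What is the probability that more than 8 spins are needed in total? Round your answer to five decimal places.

Needing more than 8 spins ⇔ fewer than 3 successes in the first 8. With X ~ Binomial(8, 0.31), P(Y > 8) = P(X ≤ 2).
  k=0: C(8,0)·0.31^0·0.69^8 = 0.0513798
  k=1: C(8,1)·0.31^1·0.69^7 = 0.1846696
  k=2: C(8,2)·0.31^2·0.69^6 = 0.2903862
P(X ≤ 2) = 0.5264356

0.52644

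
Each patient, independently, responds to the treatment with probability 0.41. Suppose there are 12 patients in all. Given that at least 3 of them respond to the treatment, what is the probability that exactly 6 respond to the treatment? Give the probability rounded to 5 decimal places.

X ~ Binomial(12, 0.41). Want P(X=6 | X≥3) = P(X=6) / P(X≥3).
P(X=6) = C(12,6)·0.41^6·0.59^6 = 0.1851344
P(X≥3) = 1 − 0.0017792 − 0.0148367 − 0.0567064 = 0.9266777
Ratio = 0.1851344 / 0.9266777 = 0.1997830

0.19978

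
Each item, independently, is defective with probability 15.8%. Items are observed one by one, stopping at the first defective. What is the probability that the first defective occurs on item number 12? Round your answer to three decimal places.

0.024

Geometric (trials to first success), p = 0.158.
P(Y = 12) = (1−p)^11 · p = 0.15081 · 0.158 = 0.02383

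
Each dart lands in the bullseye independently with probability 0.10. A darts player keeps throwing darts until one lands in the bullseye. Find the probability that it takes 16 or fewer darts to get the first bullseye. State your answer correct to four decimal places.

Y = number of darts to the first success; geometric, p = 0.10.
P(Y ≤ 16) = 1 − (1−p)^16 = 1 − 0.185302 = 0.814698

0.8147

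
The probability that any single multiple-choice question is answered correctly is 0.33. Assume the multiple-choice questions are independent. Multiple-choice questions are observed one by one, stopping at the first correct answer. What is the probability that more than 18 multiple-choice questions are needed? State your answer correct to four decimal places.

0.0007

Y = number of multiple-choice questions to the first success; geometric, p = 0.33.
P(Y > 18) = P(first 18 all fail) = (1−p)^18 = 0.000740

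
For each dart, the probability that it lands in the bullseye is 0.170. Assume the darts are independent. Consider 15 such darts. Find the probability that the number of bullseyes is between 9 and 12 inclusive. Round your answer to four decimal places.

0.0002

X ~ Binomial(15, 0.17); P(9 ≤ X ≤ 12) = Σ C(15,k) p^k (1−p)^(15−k) over k:
  k=9: C(15,9)·0.17^9·0.83^6 = 0.000194
  k=10: C(15,10)·0.17^10·0.83^5 = 0.000024
  k=11: C(15,11)·0.17^11·0.83^4 = 0.000002
  k=12: C(15,12)·0.17^12·0.83^3 = 0.000000
Total = 0.000220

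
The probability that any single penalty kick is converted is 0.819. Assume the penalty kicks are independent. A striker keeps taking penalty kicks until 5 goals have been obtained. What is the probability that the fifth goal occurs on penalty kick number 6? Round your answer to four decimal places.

Y = trial on which the fifth success occurs; negative binomial, r=5, p=0.819.
P(Y=6) = C(5,4) · p^5 · (1−p)^1
= 5 · 0.36848 · 0.181 = 0.333479

0.3335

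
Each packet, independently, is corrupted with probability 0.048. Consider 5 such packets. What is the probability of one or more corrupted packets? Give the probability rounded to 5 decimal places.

0.21804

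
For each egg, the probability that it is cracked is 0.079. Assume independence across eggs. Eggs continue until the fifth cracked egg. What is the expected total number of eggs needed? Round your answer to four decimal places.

63.2911

Y = total eggs until the fifth success; negative binomial with r=5, p=0.079.
E[Y] = r / p = 5 / 0.079 = 63.291139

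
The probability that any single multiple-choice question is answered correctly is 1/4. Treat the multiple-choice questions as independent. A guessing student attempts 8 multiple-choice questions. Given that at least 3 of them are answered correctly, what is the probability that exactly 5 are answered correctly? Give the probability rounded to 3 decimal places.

X ~ Binomial(8, 0.25). Want P(X=5 | X≥3) = P(X=5) / P(X≥3).
P(X=5) = C(8,5)·0.25^5·0.75^3 = 0.02307
P(X≥3) = 1 − 0.10011 − 0.26697 − 0.31146 = 0.32146
Ratio = 0.02307 / 0.32146 = 0.07177

0.072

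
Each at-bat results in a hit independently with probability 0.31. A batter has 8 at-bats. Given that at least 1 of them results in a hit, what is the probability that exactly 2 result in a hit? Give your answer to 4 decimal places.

0.3061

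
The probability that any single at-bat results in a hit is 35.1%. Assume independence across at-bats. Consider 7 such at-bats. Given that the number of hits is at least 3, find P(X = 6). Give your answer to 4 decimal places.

X ~ Binomial(7, 0.351). Want P(X=6 | X≥3) = P(X=6) / P(X≥3).
P(X=6) = C(7,6)·0.351^6·0.649^1 = 0.008495
P(X≥3) = 1 − 0.048497 − 0.183600 − 0.297891 = 0.470012
Ratio = 0.008495 / 0.470012 = 0.018075

0.0181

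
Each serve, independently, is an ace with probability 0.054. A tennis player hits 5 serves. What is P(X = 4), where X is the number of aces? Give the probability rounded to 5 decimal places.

0.00004

X ~ Binomial(n=5, p=0.054).
P(X=4) = C(5,4) · p^4 · (1−p)^1
= 5 · 8.5031e-06 · 0.946 = 0.0000402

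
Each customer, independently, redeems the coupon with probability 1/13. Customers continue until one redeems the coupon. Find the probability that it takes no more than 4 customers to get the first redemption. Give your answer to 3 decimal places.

Y = number of customers to the first success; geometric, p = 0.076923.
P(Y ≤ 4) = 1 − (1−p)^4 = 1 − 0.72602 = 0.27398

0.274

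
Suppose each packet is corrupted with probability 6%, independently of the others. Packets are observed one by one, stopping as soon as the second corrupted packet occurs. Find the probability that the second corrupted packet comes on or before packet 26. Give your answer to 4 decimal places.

0.4677

Finishing within 26 packets ⇔ at least 2 successes in the first 26. With X ~ Binomial(26, 0.06), P(Y ≤ 26) = 1 − P(X ≤ 1).
  k=0: C(26,0)·0.06^0·0.94^26 = 0.200136
  k=1: C(26,1)·0.06^1·0.94^25 = 0.332140
1 − 0.532275 = 0.467725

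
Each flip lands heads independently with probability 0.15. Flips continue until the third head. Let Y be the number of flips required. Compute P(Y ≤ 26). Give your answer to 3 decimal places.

Finishing within 26 flips ⇔ at least 3 successes in the first 26. With X ~ Binomial(26, 0.15), P(Y ≤ 26) = 1 − P(X ≤ 2).
  k=0: C(26,0)·0.15^0·0.85^26 = 0.01462
  k=1: C(26,1)·0.15^1·0.85^25 = 0.06707
  k=2: C(26,2)·0.15^2·0.85^24 = 0.14795
1 − 0.22964 = 0.77036

0.770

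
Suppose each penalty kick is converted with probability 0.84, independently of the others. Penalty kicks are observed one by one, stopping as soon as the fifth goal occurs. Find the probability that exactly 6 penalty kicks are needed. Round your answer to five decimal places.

0.33457

Y = trial on which the fifth success occurs; negative binomial, r=5, p=0.84.
P(Y=6) = C(5,4) · p^5 · (1−p)^1
= 5 · 0.41821 · 0.16 = 0.3345696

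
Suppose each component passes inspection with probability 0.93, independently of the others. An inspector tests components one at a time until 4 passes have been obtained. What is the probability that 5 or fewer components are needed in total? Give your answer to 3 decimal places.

Finishing within 5 components ⇔ at least 4 successes in the first 5. With X ~ Binomial(5, 0.93), P(Y ≤ 5) = 1 − P(X ≤ 3).
  k=0: C(5,0)·0.93^0·0.07^5 = 0.00000
  k=1: C(5,1)·0.93^1·0.07^4 = 0.00011
  k=2: C(5,2)·0.93^2·0.07^3 = 0.00297
  k=3: C(5,3)·0.93^3·0.07^2 = 0.03941
1 − 0.04249 = 0.95751

0.958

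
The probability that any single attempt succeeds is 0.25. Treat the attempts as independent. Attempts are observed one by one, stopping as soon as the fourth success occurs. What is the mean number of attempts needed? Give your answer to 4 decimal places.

Y = total attempts until the fourth success; negative binomial with r=4, p=0.25.
E[Y] = r / p = 4 / 0.25 = 16.000000

16.0000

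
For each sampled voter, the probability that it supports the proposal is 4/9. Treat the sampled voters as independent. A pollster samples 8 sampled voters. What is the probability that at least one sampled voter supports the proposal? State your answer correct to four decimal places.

0.9909

P(at least one) = 1 − P(none) = 1 − (1 − 0.444444)^8
= 1 − 0.009074 = 0.990926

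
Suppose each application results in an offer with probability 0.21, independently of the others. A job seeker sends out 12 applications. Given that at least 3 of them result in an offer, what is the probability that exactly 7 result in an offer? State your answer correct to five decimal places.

X ~ Binomial(12, 0.21). Want P(X=7 | X≥3) = P(X=7) / P(X≥3).
P(X=7) = C(12,7)·0.21^7·0.79^5 = 0.0043893
P(X≥3) = 1 − 0.0590915 − 0.1884944 − 0.2755836 = 0.4768304
Ratio = 0.0043893 / 0.4768304 = 0.0092052

0.00921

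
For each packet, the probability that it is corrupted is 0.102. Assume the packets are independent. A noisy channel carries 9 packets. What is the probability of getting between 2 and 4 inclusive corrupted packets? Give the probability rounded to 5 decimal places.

0.23108

X ~ Binomial(9, 0.102); P(2 ≤ X ≤ 4) = Σ C(9,k) p^k (1−p)^(9−k) over k:
  k=2: C(9,2)·0.102^2·0.898^7 = 0.1763751
  k=3: C(9,3)·0.102^3·0.898^6 = 0.0467453
  k=4: C(9,4)·0.102^4·0.898^5 = 0.0079644
Total = 0.2310848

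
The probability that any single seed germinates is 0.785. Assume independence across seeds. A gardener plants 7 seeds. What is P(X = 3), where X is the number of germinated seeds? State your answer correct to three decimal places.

0.036

X ~ Binomial(n=7, p=0.785).
P(X=3) = C(7,3) · p^3 · (1−p)^4
= 35 · 0.48374 · 0.0021368 = 0.03618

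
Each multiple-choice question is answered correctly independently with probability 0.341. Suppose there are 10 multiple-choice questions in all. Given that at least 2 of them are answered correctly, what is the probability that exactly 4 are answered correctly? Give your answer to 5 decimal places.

0.25709

X ~ Binomial(10, 0.341). Want P(X=4 | X≥2) = P(X=4) / P(X≥2).
P(X=4) = C(10,4)·0.341^4·0.659^6 = 0.2325676
P(X≥2) = 1 − 0.0154474 − 0.0799324 = 0.9046202
Ratio = 0.2325676 / 0.9046202 = 0.2570887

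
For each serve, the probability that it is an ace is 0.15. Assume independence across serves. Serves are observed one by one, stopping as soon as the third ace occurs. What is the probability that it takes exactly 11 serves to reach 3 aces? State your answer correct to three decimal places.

Y = trial on which the third success occurs; negative binomial, r=3, p=0.15.
P(Y=11) = C(10,2) · p^3 · (1−p)^8
= 45 · 0.003375 · 0.27249 = 0.04138

0.041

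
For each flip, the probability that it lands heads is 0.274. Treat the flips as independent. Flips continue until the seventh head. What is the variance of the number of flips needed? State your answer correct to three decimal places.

67.691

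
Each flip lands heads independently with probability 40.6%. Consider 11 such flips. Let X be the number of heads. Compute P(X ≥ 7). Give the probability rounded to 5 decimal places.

X ~ Binomial(11, 0.406); P(X ≥ 7) = Σ C(11,k) p^k (1−p)^(11−k) over k:
  k=7: C(11,7)·0.406^7·0.594^4 = 0.0747037
  k=8: C(11,8)·0.406^8·0.594^3 = 0.0255300
  k=9: C(11,9)·0.406^9·0.594^2 = 0.0058166
  k=10: C(11,10)·0.406^10·0.594^1 = 0.0007951
  k=11: C(11,11)·0.406^11·0.594^0 = 0.0000494
Total = 0.1068949

0.10689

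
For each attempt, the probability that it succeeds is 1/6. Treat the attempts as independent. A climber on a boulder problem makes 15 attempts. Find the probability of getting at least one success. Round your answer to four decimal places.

0.9351

P(at least one) = 1 − P(none) = 1 − (1 − 0.166667)^15
= 1 − 0.064905 = 0.935095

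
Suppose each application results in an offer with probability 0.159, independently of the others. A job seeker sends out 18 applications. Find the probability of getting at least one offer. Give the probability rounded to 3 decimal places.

P(at least one) = 1 − P(none) = 1 − (1 − 0.159)^18
= 1 − 0.04429 = 0.95571

0.956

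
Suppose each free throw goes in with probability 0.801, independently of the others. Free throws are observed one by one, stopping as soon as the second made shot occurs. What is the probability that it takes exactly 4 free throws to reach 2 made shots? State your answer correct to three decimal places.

Y = trial on which the second success occurs; negative binomial, r=2, p=0.801.
P(Y=4) = C(3,1) · p^2 · (1−p)^2
= 3 · 0.6416 · 0.039601 = 0.07622

0.076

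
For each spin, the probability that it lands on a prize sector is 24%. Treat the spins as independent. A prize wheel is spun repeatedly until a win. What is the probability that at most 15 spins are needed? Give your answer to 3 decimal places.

Y = number of spins to the first success; geometric, p = 0.24.
P(Y ≤ 15) = 1 − (1−p)^15 = 1 − 0.01630 = 0.98370

0.984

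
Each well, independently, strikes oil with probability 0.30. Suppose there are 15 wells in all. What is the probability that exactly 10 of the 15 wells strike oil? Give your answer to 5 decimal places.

X ~ Binomial(n=15, p=0.30).
P(X=10) = C(15,10) · p^10 · (1−p)^5
= 3003 · 5.9049e-06 · 0.16807 = 0.0029803

0.00298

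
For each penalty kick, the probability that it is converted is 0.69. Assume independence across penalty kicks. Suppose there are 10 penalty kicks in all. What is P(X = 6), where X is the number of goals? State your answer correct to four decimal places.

0.2093

X ~ Binomial(n=10, p=0.69).
P(X=6) = C(10,6) · p^6 · (1−p)^4
= 210 · 0.10792 · 0.0092352 = 0.209296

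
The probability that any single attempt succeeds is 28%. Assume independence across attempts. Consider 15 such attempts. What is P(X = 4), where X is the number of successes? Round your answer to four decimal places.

X ~ Binomial(n=15, p=0.28).
P(X=4) = C(15,4) · p^4 · (1−p)^11
= 1365 · 0.0061466 · 0.026956 = 0.226163

0.2262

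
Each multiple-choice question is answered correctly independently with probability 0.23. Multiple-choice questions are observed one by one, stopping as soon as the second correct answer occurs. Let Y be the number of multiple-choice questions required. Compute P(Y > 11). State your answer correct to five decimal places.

Needing more than 11 multiple-choice questions ⇔ fewer than 2 successes in the first 11. With X ~ Binomial(11, 0.23), P(Y > 11) = P(X ≤ 1).
  k=0: C(11,0)·0.23^0·0.77^11 = 0.0564154
  k=1: C(11,1)·0.23^1·0.77^10 = 0.1853650
P(X ≤ 1) = 0.2417805

0.24178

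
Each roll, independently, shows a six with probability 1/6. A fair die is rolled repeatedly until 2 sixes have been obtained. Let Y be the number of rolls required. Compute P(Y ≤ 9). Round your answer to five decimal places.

0.45734

Finishing within 9 rolls ⇔ at least 2 successes in the first 9. With X ~ Binomial(9, 0.166667), P(Y ≤ 9) = 1 − P(X ≤ 1).
  k=0: C(9,0)·0.166667^0·0.833333^9 = 0.1938067
  k=1: C(9,1)·0.166667^1·0.833333^8 = 0.3488521
1 − 0.5426588 = 0.4573412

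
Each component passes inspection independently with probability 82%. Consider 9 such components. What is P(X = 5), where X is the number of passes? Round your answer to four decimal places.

0.0490

X ~ Binomial(n=9, p=0.82).
P(X=5) = C(9,5) · p^5 · (1−p)^4
= 126 · 0.37074 · 0.0010498 = 0.049038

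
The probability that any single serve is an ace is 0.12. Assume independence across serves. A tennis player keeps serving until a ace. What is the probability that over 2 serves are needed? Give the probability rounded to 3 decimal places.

0.774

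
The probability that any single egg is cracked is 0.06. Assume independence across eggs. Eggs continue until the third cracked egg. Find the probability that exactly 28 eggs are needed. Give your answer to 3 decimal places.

Y = trial on which the third success occurs; negative binomial, r=3, p=0.06.
P(Y=28) = C(27,2) · p^3 · (1−p)^25
= 351 · 0.000216 · 0.21291 = 0.01614

0.016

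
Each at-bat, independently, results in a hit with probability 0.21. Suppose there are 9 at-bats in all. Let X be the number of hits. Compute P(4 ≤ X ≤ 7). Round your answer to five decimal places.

0.09940

X ~ Binomial(9, 0.21); P(4 ≤ X ≤ 7) = Σ C(9,k) p^k (1−p)^(9−k) over k:
  k=4: C(9,4)·0.21^4·0.79^5 = 0.0754021
  k=5: C(9,5)·0.21^5·0.79^4 = 0.0200436
  k=6: C(9,6)·0.21^6·0.79^3 = 0.0035520
  k=7: C(9,7)·0.21^7·0.79^2 = 0.0004047
Total = 0.0994023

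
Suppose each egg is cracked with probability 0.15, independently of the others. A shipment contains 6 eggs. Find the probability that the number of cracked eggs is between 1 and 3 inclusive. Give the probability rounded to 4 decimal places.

0.6170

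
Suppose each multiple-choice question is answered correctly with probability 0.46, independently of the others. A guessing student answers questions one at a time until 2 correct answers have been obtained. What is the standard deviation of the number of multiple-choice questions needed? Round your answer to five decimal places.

Y = total multiple-choice questions until the second success; negative binomial with r=2, p=0.46.
SD(Y) = √[r(1−p)/p²] = √(5.1039698) = 2.2591967

2.25920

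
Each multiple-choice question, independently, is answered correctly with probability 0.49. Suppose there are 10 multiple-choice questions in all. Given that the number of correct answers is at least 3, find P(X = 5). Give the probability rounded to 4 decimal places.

0.2619

X ~ Binomial(10, 0.49). Want P(X=5 | X≥3) = P(X=5) / P(X≥3).
P(X=5) = C(10,5)·0.49^5·0.51^5 = 0.245602
P(X≥3) = 1 − 0.001190 − 0.011437 − 0.049450 = 0.937922
Ratio = 0.245602 / 0.937922 = 0.261857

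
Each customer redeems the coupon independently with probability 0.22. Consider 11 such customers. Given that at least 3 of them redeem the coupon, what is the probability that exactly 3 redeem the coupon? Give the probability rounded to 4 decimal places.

X ~ Binomial(11, 0.22). Want P(X=3 | X≥3) = P(X=3) / P(X≥3).
P(X=3) = C(11,3)·0.22^3·0.78^8 = 0.240718
P(X≥3) = 1 − 0.065019 − 0.201726 − 0.284485 = 0.448770
Ratio = 0.240718 / 0.448770 = 0.536395

0.5364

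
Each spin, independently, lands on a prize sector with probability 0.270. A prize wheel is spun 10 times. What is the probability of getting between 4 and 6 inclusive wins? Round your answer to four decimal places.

X ~ Binomial(10, 0.27); P(4 ≤ X ≤ 6) = Σ C(10,k) p^k (1−p)^(10−k) over k:
  k=4: C(10,4)·0.27^4·0.73^6 = 0.168893
  k=5: C(10,5)·0.27^5·0.73^5 = 0.074961
  k=6: C(10,6)·0.27^6·0.73^4 = 0.023104
Total = 0.266958

0.2670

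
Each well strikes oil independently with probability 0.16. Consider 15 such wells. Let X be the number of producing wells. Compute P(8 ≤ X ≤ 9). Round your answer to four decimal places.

0.0009

X ~ Binomial(15, 0.16); P(8 ≤ X ≤ 9) = Σ C(15,k) p^k (1−p)^(15−k) over k:
  k=8: C(15,8)·0.16^8·0.84^7 = 0.000816
  k=9: C(15,9)·0.16^9·0.84^6 = 0.000121
Total = 0.000936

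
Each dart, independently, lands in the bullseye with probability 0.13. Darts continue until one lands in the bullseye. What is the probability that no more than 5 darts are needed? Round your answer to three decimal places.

0.502

Y = number of darts to the first success; geometric, p = 0.13.
P(Y ≤ 5) = 1 − (1−p)^5 = 1 − 0.49842 = 0.50158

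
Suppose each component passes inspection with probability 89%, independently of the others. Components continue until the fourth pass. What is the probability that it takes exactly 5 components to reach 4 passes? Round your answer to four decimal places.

0.2761

Y = trial on which the fourth success occurs; negative binomial, r=4, p=0.89.
P(Y=5) = C(4,3) · p^4 · (1−p)^1
= 4 · 0.62742 · 0.11 = 0.276066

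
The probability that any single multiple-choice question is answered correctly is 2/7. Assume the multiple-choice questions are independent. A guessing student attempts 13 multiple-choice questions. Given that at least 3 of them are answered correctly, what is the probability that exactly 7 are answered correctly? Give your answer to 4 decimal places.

0.0463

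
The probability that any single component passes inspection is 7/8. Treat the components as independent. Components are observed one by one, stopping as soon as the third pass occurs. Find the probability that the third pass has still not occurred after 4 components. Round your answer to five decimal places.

0.07886

Needing more than 4 components ⇔ fewer than 3 successes in the first 4. With X ~ Binomial(4, 0.875), P(Y > 4) = P(X ≤ 2).
  k=0: C(4,0)·0.875^0·0.125^4 = 0.0002441
  k=1: C(4,1)·0.875^1·0.125^3 = 0.0068359
  k=2: C(4,2)·0.875^2·0.125^2 = 0.0717773
P(X ≤ 2) = 0.0788574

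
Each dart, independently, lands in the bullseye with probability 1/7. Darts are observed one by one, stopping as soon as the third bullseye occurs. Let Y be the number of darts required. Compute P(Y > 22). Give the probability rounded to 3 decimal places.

0.373

Needing more than 22 darts ⇔ fewer than 3 successes in the first 22. With X ~ Binomial(22, 0.142857), P(Y > 22) = P(X ≤ 2).
  k=0: C(22,0)·0.142857^0·0.857143^22 = 0.03366
  k=1: C(22,1)·0.142857^1·0.857143^21 = 0.12344
  k=2: C(22,2)·0.142857^2·0.857143^20 = 0.21601
P(X ≤ 2) = 0.37311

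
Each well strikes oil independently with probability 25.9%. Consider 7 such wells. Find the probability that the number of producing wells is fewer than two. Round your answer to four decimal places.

X ~ Binomial(7, 0.259); P(X ≤ 1) = Σ C(7,k) p^k (1−p)^(7−k) over k:
  k=0: C(7,0)·0.259^0·0.741^7 = 0.122667
  k=1: C(7,1)·0.259^1·0.741^6 = 0.300128
Total = 0.422795

0.4228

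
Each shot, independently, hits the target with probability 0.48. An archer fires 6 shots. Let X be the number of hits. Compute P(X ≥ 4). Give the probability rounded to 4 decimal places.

X ~ Binomial(6, 0.48); P(X ≥ 4) = Σ C(6,k) p^k (1−p)^(6−k) over k:
  k=4: C(6,4)·0.48^4·0.52^2 = 0.215309
  k=5: C(6,5)·0.48^5·0.52^1 = 0.079499
  k=6: C(6,6)·0.48^6·0.52^0 = 0.012231
Total = 0.307039

0.3070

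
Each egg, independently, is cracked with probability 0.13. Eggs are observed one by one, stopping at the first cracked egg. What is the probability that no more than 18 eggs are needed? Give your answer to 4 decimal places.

0.9185

Y = number of eggs to the first success; geometric, p = 0.13.
P(Y ≤ 18) = 1 − (1−p)^18 = 1 − 0.081535 = 0.918465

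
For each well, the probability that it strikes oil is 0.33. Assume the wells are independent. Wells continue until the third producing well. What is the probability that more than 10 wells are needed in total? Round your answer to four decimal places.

Needing more than 10 wells ⇔ fewer than 3 successes in the first 10. With X ~ Binomial(10, 0.33), P(Y > 10) = P(X ≤ 2).
  k=0: C(10,0)·0.33^0·0.67^10 = 0.018228
  k=1: C(10,1)·0.33^1·0.67^9 = 0.089782
  k=2: C(10,2)·0.33^2·0.67^8 = 0.198993
P(X ≤ 2) = 0.307003

0.3070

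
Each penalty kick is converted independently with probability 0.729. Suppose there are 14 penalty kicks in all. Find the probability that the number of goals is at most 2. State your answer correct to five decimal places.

X ~ Binomial(14, 0.729); P(X ≤ 2) = Σ C(14,k) p^k (1−p)^(14−k) over k:
  k=0: C(14,0)·0.729^0·0.271^14 = 0.0000000
  k=1: C(14,1)·0.729^1·0.271^13 = 0.0000004
  k=2: C(14,2)·0.729^2·0.271^12 = 0.0000076
Total = 0.0000080

0.00001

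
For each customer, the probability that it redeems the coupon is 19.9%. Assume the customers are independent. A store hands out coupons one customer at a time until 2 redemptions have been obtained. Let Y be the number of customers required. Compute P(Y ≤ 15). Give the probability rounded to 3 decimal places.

0.831

Finishing within 15 customers ⇔ at least 2 successes in the first 15. With X ~ Binomial(15, 0.199), P(Y ≤ 15) = 1 − P(X ≤ 1).
  k=0: C(15,0)·0.199^0·0.801^15 = 0.03585
  k=1: C(15,1)·0.199^1·0.801^14 = 0.13360
1 − 0.16945 = 0.83055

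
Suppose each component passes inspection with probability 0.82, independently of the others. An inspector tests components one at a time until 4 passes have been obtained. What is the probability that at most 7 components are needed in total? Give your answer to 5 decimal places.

0.97687

Finishing within 7 components ⇔ at least 4 successes in the first 7. With X ~ Binomial(7, 0.82), P(Y ≤ 7) = 1 − P(X ≤ 3).
  k=0: C(7,0)·0.82^0·0.18^7 = 0.0000061
  k=1: C(7,1)·0.82^1·0.18^6 = 0.0001952
  k=2: C(7,2)·0.82^2·0.18^5 = 0.0026681
  k=3: C(7,3)·0.82^3·0.18^4 = 0.0202581
1 − 0.0231276 = 0.9768724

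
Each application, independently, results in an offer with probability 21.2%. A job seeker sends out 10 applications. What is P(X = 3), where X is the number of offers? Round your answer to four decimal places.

X ~ Binomial(n=10, p=0.212).
P(X=3) = C(10,3) · p^3 · (1−p)^7
= 120 · 0.0095281 · 0.18866 = 0.215711

0.2157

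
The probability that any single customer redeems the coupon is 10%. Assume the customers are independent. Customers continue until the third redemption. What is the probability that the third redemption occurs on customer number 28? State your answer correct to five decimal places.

Y = trial on which the third success occurs; negative binomial, r=3, p=0.10.
P(Y=28) = C(27,2) · p^3 · (1−p)^25
= 351 · 0.001 · 0.07179 = 0.0251982

0.02520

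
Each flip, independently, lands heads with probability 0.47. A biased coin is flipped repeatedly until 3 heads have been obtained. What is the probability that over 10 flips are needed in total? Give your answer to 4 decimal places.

Needing more than 10 flips ⇔ fewer than 3 successes in the first 10. With X ~ Binomial(10, 0.47), P(Y > 10) = P(X ≤ 2).
  k=0: C(10,0)·0.47^0·0.53^10 = 0.001749
  k=1: C(10,1)·0.47^1·0.53^9 = 0.015509
  k=2: C(10,2)·0.47^2·0.53^8 = 0.061889
P(X ≤ 2) = 0.079147

0.0791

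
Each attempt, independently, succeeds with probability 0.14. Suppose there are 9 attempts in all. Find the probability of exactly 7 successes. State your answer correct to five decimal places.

0.00003

X ~ Binomial(n=9, p=0.14).
P(X=7) = C(9,7) · p^7 · (1−p)^2
= 36 · 1.0541e-06 · 0.7396 = 0.0000281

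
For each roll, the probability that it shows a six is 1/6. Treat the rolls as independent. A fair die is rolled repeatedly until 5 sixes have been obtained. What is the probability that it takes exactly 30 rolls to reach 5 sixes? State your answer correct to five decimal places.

Y = trial on which the fifth success occurs; negative binomial, r=5, p=0.166667.
P(Y=30) = C(29,4) · p^5 · (1−p)^25
= 23751 · 0.0001286 · 0.010483 = 0.0320180

0.03202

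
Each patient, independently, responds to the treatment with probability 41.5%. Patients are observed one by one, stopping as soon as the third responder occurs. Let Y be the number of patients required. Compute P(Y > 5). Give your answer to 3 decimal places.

Needing more than 5 patients ⇔ fewer than 3 successes in the first 5. With X ~ Binomial(5, 0.415), P(Y > 5) = P(X ≤ 2).
  k=0: C(5,0)·0.415^0·0.585^5 = 0.06851
  k=1: C(5,1)·0.415^1·0.585^4 = 0.24302
  k=2: C(5,2)·0.415^2·0.585^3 = 0.34480
P(X ≤ 2) = 0.65633

0.656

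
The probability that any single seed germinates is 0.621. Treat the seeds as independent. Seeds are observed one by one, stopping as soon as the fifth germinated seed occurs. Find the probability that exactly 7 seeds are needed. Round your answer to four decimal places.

0.1990

Y = trial on which the fifth success occurs; negative binomial, r=5, p=0.621.
P(Y=7) = C(6,4) · p^5 · (1−p)^2
= 15 · 0.092354 · 0.14364 = 0.198988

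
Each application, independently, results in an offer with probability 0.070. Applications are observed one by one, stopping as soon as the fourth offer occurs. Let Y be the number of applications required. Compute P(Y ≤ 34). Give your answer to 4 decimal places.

0.2122

Finishing within 34 applications ⇔ at least 4 successes in the first 34. With X ~ Binomial(34, 0.07), P(Y ≤ 34) = 1 − P(X ≤ 3).
  k=0: C(34,0)·0.07^0·0.93^34 = 0.084805
  k=1: C(34,1)·0.07^1·0.93^33 = 0.217027
  k=2: C(34,2)·0.07^2·0.93^32 = 0.269534
  k=3: C(34,3)·0.07^3·0.93^31 = 0.216400
1 − 0.787766 = 0.212234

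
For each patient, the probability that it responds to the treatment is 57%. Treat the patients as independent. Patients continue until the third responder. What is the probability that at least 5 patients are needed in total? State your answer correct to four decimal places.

0.5759

Needing more than 4 patients ⇔ fewer than 3 successes in the first 4. With X ~ Binomial(4, 0.57), P(Y > 4) = P(X ≤ 2).
  k=0: C(4,0)·0.57^0·0.43^4 = 0.034188
  k=1: C(4,1)·0.57^1·0.43^3 = 0.181276
  k=2: C(4,2)·0.57^2·0.43^2 = 0.360444
P(X ≤ 2) = 0.575908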